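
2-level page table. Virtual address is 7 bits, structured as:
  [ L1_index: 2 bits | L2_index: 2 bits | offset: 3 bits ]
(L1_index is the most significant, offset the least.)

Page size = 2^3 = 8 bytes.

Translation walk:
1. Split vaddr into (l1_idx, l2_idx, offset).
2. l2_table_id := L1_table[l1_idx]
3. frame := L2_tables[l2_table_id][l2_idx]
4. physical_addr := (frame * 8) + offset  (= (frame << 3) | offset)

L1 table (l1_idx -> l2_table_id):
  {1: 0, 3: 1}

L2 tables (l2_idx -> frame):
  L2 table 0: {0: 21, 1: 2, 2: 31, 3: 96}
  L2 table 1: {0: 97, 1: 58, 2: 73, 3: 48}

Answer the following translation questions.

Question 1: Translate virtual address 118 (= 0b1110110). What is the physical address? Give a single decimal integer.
vaddr = 118 = 0b1110110
Split: l1_idx=3, l2_idx=2, offset=6
L1[3] = 1
L2[1][2] = 73
paddr = 73 * 8 + 6 = 590

Answer: 590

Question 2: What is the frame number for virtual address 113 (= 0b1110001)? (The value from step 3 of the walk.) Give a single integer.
vaddr = 113: l1_idx=3, l2_idx=2
L1[3] = 1; L2[1][2] = 73

Answer: 73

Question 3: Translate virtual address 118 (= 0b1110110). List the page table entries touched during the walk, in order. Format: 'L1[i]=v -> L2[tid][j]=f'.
Answer: L1[3]=1 -> L2[1][2]=73

Derivation:
vaddr = 118 = 0b1110110
Split: l1_idx=3, l2_idx=2, offset=6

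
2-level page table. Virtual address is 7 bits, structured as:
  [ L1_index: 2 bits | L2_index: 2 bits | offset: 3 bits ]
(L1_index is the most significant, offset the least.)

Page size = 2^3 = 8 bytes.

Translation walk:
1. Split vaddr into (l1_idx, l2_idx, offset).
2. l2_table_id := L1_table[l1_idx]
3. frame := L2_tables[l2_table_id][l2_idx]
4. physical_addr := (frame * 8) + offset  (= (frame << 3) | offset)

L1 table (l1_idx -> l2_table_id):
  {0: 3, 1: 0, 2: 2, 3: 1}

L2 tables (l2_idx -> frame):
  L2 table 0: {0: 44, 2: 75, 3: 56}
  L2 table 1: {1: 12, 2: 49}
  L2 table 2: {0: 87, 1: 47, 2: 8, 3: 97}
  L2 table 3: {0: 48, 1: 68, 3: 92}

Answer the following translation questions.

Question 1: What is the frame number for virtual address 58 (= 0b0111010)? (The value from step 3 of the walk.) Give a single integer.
Answer: 56

Derivation:
vaddr = 58: l1_idx=1, l2_idx=3
L1[1] = 0; L2[0][3] = 56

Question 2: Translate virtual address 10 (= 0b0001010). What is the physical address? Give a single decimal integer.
vaddr = 10 = 0b0001010
Split: l1_idx=0, l2_idx=1, offset=2
L1[0] = 3
L2[3][1] = 68
paddr = 68 * 8 + 2 = 546

Answer: 546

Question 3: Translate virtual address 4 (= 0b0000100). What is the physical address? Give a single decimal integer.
vaddr = 4 = 0b0000100
Split: l1_idx=0, l2_idx=0, offset=4
L1[0] = 3
L2[3][0] = 48
paddr = 48 * 8 + 4 = 388

Answer: 388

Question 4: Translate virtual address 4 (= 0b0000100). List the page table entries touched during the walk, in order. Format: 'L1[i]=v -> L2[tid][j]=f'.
vaddr = 4 = 0b0000100
Split: l1_idx=0, l2_idx=0, offset=4

Answer: L1[0]=3 -> L2[3][0]=48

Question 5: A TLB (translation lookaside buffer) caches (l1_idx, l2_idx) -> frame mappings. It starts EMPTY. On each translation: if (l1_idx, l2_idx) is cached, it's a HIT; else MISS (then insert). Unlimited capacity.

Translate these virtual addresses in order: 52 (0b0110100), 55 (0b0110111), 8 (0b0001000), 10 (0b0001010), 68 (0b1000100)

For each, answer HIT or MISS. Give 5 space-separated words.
vaddr=52: (1,2) not in TLB -> MISS, insert
vaddr=55: (1,2) in TLB -> HIT
vaddr=8: (0,1) not in TLB -> MISS, insert
vaddr=10: (0,1) in TLB -> HIT
vaddr=68: (2,0) not in TLB -> MISS, insert

Answer: MISS HIT MISS HIT MISS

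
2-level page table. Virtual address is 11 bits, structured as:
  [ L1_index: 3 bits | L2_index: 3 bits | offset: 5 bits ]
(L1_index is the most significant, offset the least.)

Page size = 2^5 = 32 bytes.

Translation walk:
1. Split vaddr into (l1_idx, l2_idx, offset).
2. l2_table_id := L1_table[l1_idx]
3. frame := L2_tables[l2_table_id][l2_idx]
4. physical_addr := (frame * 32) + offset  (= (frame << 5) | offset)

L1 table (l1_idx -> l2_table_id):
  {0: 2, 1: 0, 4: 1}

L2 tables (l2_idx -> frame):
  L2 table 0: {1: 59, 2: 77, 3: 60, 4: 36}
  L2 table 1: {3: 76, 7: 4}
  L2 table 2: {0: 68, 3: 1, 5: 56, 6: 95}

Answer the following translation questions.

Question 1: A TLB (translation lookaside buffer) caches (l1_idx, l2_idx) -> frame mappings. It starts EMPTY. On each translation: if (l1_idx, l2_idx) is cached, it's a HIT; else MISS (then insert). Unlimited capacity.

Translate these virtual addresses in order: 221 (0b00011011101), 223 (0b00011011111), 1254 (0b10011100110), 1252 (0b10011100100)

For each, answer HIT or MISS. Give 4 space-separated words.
vaddr=221: (0,6) not in TLB -> MISS, insert
vaddr=223: (0,6) in TLB -> HIT
vaddr=1254: (4,7) not in TLB -> MISS, insert
vaddr=1252: (4,7) in TLB -> HIT

Answer: MISS HIT MISS HIT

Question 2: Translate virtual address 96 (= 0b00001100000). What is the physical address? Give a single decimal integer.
vaddr = 96 = 0b00001100000
Split: l1_idx=0, l2_idx=3, offset=0
L1[0] = 2
L2[2][3] = 1
paddr = 1 * 32 + 0 = 32

Answer: 32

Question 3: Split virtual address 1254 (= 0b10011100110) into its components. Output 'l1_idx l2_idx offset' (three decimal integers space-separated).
Answer: 4 7 6

Derivation:
vaddr = 1254 = 0b10011100110
  top 3 bits -> l1_idx = 4
  next 3 bits -> l2_idx = 7
  bottom 5 bits -> offset = 6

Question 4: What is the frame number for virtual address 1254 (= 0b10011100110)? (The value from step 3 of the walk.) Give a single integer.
vaddr = 1254: l1_idx=4, l2_idx=7
L1[4] = 1; L2[1][7] = 4

Answer: 4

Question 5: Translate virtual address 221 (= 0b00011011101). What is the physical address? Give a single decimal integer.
vaddr = 221 = 0b00011011101
Split: l1_idx=0, l2_idx=6, offset=29
L1[0] = 2
L2[2][6] = 95
paddr = 95 * 32 + 29 = 3069

Answer: 3069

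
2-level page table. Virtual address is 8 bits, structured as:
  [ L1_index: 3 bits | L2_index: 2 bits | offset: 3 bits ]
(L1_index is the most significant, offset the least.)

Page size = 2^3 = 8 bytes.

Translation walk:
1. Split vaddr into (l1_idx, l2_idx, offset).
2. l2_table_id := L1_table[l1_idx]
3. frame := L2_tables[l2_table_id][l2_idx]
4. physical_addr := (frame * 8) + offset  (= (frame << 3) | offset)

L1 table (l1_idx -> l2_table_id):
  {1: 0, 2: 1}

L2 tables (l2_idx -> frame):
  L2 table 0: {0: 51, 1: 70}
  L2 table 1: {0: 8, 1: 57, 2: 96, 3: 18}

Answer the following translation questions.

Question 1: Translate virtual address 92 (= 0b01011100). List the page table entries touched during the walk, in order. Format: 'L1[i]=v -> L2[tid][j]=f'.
vaddr = 92 = 0b01011100
Split: l1_idx=2, l2_idx=3, offset=4

Answer: L1[2]=1 -> L2[1][3]=18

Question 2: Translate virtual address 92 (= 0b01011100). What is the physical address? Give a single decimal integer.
Answer: 148

Derivation:
vaddr = 92 = 0b01011100
Split: l1_idx=2, l2_idx=3, offset=4
L1[2] = 1
L2[1][3] = 18
paddr = 18 * 8 + 4 = 148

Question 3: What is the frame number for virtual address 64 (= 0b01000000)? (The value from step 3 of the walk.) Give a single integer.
Answer: 8

Derivation:
vaddr = 64: l1_idx=2, l2_idx=0
L1[2] = 1; L2[1][0] = 8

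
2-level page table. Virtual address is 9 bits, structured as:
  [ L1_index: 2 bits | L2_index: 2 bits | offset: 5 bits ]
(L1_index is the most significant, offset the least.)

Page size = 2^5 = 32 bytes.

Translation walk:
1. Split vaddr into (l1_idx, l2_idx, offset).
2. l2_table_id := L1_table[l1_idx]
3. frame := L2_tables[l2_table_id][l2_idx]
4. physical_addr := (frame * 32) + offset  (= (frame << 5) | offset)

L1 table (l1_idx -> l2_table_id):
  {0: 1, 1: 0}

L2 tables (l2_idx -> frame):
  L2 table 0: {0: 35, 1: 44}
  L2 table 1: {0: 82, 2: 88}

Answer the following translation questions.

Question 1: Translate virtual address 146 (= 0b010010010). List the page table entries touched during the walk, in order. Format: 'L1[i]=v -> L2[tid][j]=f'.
Answer: L1[1]=0 -> L2[0][0]=35

Derivation:
vaddr = 146 = 0b010010010
Split: l1_idx=1, l2_idx=0, offset=18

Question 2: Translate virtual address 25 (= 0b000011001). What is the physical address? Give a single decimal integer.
vaddr = 25 = 0b000011001
Split: l1_idx=0, l2_idx=0, offset=25
L1[0] = 1
L2[1][0] = 82
paddr = 82 * 32 + 25 = 2649

Answer: 2649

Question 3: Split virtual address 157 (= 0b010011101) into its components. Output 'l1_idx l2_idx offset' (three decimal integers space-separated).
vaddr = 157 = 0b010011101
  top 2 bits -> l1_idx = 1
  next 2 bits -> l2_idx = 0
  bottom 5 bits -> offset = 29

Answer: 1 0 29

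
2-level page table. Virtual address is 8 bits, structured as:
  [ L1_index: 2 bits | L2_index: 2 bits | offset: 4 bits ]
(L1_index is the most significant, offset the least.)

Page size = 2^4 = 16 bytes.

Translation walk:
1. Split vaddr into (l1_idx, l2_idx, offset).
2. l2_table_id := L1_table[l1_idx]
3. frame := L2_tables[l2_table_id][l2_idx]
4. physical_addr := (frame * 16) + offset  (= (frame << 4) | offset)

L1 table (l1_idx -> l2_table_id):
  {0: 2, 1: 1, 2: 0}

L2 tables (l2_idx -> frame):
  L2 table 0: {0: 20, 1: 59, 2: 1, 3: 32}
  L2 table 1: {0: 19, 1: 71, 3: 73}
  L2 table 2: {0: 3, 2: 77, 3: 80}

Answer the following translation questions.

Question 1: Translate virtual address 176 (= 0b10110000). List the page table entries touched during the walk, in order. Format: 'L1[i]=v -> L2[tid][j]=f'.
vaddr = 176 = 0b10110000
Split: l1_idx=2, l2_idx=3, offset=0

Answer: L1[2]=0 -> L2[0][3]=32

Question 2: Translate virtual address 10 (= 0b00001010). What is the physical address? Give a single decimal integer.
Answer: 58

Derivation:
vaddr = 10 = 0b00001010
Split: l1_idx=0, l2_idx=0, offset=10
L1[0] = 2
L2[2][0] = 3
paddr = 3 * 16 + 10 = 58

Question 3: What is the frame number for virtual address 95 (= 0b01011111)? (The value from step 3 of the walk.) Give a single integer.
Answer: 71

Derivation:
vaddr = 95: l1_idx=1, l2_idx=1
L1[1] = 1; L2[1][1] = 71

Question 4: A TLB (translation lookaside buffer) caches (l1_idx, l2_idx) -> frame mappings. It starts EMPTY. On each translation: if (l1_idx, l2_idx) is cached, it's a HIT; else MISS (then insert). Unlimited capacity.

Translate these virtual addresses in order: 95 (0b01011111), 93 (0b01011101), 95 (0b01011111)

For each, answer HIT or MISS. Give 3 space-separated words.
Answer: MISS HIT HIT

Derivation:
vaddr=95: (1,1) not in TLB -> MISS, insert
vaddr=93: (1,1) in TLB -> HIT
vaddr=95: (1,1) in TLB -> HIT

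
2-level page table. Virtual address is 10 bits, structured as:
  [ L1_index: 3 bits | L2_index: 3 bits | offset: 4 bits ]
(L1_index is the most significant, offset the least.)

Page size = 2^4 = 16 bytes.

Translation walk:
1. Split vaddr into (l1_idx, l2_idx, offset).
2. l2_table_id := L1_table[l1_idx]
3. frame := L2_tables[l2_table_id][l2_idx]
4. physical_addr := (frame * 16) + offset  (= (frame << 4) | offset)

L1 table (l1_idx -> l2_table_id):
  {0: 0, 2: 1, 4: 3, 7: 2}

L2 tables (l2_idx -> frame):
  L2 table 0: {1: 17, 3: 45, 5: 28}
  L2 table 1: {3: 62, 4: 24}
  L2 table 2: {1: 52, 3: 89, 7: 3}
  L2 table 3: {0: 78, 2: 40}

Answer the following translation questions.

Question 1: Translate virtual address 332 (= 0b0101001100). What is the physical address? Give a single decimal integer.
vaddr = 332 = 0b0101001100
Split: l1_idx=2, l2_idx=4, offset=12
L1[2] = 1
L2[1][4] = 24
paddr = 24 * 16 + 12 = 396

Answer: 396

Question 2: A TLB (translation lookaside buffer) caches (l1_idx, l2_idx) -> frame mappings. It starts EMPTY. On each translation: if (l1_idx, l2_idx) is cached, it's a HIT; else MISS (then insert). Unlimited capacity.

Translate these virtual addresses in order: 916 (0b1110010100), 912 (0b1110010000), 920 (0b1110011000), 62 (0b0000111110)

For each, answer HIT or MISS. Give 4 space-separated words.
Answer: MISS HIT HIT MISS

Derivation:
vaddr=916: (7,1) not in TLB -> MISS, insert
vaddr=912: (7,1) in TLB -> HIT
vaddr=920: (7,1) in TLB -> HIT
vaddr=62: (0,3) not in TLB -> MISS, insert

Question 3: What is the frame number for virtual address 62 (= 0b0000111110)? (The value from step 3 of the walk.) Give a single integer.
Answer: 45

Derivation:
vaddr = 62: l1_idx=0, l2_idx=3
L1[0] = 0; L2[0][3] = 45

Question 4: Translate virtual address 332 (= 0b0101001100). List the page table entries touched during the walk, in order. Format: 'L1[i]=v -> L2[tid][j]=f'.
Answer: L1[2]=1 -> L2[1][4]=24

Derivation:
vaddr = 332 = 0b0101001100
Split: l1_idx=2, l2_idx=4, offset=12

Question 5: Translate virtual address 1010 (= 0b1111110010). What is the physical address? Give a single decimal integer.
vaddr = 1010 = 0b1111110010
Split: l1_idx=7, l2_idx=7, offset=2
L1[7] = 2
L2[2][7] = 3
paddr = 3 * 16 + 2 = 50

Answer: 50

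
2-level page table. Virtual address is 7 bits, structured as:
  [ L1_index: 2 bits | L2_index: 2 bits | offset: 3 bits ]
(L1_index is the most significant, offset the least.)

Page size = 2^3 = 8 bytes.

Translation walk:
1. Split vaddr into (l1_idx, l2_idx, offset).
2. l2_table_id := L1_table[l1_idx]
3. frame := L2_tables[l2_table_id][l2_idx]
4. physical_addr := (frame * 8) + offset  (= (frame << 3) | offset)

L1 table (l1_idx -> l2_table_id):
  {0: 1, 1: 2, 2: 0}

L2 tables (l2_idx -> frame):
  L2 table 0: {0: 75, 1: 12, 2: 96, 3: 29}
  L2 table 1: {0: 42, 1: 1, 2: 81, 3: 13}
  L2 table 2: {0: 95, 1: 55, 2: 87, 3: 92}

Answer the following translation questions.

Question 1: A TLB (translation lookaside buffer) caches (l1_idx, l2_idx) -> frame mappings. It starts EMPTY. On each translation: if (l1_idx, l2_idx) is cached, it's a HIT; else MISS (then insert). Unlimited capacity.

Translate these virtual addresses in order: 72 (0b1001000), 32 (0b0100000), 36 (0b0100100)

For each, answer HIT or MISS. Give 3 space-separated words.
Answer: MISS MISS HIT

Derivation:
vaddr=72: (2,1) not in TLB -> MISS, insert
vaddr=32: (1,0) not in TLB -> MISS, insert
vaddr=36: (1,0) in TLB -> HIT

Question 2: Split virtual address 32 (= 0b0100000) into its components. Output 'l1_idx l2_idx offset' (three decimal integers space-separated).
vaddr = 32 = 0b0100000
  top 2 bits -> l1_idx = 1
  next 2 bits -> l2_idx = 0
  bottom 3 bits -> offset = 0

Answer: 1 0 0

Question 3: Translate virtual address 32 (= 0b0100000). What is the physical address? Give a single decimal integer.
Answer: 760

Derivation:
vaddr = 32 = 0b0100000
Split: l1_idx=1, l2_idx=0, offset=0
L1[1] = 2
L2[2][0] = 95
paddr = 95 * 8 + 0 = 760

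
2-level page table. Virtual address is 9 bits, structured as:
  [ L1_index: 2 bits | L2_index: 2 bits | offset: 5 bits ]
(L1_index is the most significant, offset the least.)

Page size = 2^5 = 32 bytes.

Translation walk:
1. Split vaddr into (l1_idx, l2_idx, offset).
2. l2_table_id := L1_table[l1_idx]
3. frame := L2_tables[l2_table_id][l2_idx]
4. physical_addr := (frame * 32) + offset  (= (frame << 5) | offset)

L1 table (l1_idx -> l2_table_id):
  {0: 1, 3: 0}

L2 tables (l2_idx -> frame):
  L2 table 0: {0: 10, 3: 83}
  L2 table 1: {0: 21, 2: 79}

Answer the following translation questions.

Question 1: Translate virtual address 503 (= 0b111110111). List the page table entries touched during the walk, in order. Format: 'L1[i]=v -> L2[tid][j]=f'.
vaddr = 503 = 0b111110111
Split: l1_idx=3, l2_idx=3, offset=23

Answer: L1[3]=0 -> L2[0][3]=83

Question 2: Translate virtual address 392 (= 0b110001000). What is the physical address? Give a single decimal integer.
vaddr = 392 = 0b110001000
Split: l1_idx=3, l2_idx=0, offset=8
L1[3] = 0
L2[0][0] = 10
paddr = 10 * 32 + 8 = 328

Answer: 328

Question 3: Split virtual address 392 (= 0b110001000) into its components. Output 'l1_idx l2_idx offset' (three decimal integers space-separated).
vaddr = 392 = 0b110001000
  top 2 bits -> l1_idx = 3
  next 2 bits -> l2_idx = 0
  bottom 5 bits -> offset = 8

Answer: 3 0 8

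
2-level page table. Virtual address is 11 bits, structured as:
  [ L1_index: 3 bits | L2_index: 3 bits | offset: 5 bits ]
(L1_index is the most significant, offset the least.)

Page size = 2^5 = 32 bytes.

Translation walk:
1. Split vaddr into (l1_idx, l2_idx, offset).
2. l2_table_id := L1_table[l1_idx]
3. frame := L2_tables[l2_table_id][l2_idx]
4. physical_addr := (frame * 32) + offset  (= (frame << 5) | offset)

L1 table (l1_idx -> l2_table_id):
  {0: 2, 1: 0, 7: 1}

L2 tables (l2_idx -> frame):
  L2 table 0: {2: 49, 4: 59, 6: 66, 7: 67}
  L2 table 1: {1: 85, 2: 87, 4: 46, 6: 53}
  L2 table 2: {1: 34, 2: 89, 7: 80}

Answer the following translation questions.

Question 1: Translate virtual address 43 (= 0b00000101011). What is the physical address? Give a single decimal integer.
vaddr = 43 = 0b00000101011
Split: l1_idx=0, l2_idx=1, offset=11
L1[0] = 2
L2[2][1] = 34
paddr = 34 * 32 + 11 = 1099

Answer: 1099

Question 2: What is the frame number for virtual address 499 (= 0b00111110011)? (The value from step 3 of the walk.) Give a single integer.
vaddr = 499: l1_idx=1, l2_idx=7
L1[1] = 0; L2[0][7] = 67

Answer: 67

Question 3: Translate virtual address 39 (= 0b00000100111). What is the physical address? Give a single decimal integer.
vaddr = 39 = 0b00000100111
Split: l1_idx=0, l2_idx=1, offset=7
L1[0] = 2
L2[2][1] = 34
paddr = 34 * 32 + 7 = 1095

Answer: 1095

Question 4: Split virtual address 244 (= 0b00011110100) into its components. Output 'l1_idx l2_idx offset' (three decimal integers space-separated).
Answer: 0 7 20

Derivation:
vaddr = 244 = 0b00011110100
  top 3 bits -> l1_idx = 0
  next 3 bits -> l2_idx = 7
  bottom 5 bits -> offset = 20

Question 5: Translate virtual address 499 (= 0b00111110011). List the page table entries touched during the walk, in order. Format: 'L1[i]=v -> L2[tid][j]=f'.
Answer: L1[1]=0 -> L2[0][7]=67

Derivation:
vaddr = 499 = 0b00111110011
Split: l1_idx=1, l2_idx=7, offset=19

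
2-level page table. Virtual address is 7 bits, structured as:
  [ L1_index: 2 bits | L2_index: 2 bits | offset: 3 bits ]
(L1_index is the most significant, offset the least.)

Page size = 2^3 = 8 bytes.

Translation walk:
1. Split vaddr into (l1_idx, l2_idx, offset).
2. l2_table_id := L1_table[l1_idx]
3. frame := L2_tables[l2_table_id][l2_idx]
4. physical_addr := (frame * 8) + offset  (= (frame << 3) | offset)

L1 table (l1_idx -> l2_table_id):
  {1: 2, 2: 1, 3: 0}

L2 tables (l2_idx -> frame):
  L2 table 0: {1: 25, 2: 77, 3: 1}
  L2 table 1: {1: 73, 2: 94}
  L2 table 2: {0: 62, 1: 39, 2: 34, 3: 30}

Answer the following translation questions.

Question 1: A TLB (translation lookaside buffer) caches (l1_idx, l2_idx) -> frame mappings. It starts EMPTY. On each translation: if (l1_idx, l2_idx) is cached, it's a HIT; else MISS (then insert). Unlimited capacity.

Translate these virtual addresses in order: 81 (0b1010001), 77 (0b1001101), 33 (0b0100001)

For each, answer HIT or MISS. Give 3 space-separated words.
vaddr=81: (2,2) not in TLB -> MISS, insert
vaddr=77: (2,1) not in TLB -> MISS, insert
vaddr=33: (1,0) not in TLB -> MISS, insert

Answer: MISS MISS MISS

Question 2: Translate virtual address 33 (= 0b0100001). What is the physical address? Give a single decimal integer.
vaddr = 33 = 0b0100001
Split: l1_idx=1, l2_idx=0, offset=1
L1[1] = 2
L2[2][0] = 62
paddr = 62 * 8 + 1 = 497

Answer: 497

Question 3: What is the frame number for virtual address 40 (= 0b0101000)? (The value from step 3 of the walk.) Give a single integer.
Answer: 39

Derivation:
vaddr = 40: l1_idx=1, l2_idx=1
L1[1] = 2; L2[2][1] = 39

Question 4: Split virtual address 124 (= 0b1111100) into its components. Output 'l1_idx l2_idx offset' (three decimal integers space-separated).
vaddr = 124 = 0b1111100
  top 2 bits -> l1_idx = 3
  next 2 bits -> l2_idx = 3
  bottom 3 bits -> offset = 4

Answer: 3 3 4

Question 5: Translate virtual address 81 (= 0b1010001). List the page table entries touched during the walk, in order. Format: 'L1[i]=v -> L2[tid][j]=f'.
Answer: L1[2]=1 -> L2[1][2]=94

Derivation:
vaddr = 81 = 0b1010001
Split: l1_idx=2, l2_idx=2, offset=1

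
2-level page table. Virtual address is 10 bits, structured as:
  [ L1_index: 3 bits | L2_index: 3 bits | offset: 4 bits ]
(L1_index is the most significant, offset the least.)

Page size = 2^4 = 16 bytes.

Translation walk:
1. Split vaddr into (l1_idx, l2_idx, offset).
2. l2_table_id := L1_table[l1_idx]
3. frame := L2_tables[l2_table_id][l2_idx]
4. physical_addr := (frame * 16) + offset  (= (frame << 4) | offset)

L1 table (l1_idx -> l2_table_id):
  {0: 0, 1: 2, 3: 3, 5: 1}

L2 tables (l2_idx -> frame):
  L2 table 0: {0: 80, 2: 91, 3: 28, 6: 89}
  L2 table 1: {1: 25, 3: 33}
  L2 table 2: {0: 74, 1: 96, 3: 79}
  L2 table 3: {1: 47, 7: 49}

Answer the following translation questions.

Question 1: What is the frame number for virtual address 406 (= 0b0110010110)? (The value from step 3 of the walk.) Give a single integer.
vaddr = 406: l1_idx=3, l2_idx=1
L1[3] = 3; L2[3][1] = 47

Answer: 47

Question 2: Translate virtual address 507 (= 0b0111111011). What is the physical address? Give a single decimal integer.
Answer: 795

Derivation:
vaddr = 507 = 0b0111111011
Split: l1_idx=3, l2_idx=7, offset=11
L1[3] = 3
L2[3][7] = 49
paddr = 49 * 16 + 11 = 795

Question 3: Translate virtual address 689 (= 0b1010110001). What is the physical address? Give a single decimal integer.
Answer: 529

Derivation:
vaddr = 689 = 0b1010110001
Split: l1_idx=5, l2_idx=3, offset=1
L1[5] = 1
L2[1][3] = 33
paddr = 33 * 16 + 1 = 529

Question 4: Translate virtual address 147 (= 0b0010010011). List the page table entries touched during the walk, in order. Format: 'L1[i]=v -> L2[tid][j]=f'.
vaddr = 147 = 0b0010010011
Split: l1_idx=1, l2_idx=1, offset=3

Answer: L1[1]=2 -> L2[2][1]=96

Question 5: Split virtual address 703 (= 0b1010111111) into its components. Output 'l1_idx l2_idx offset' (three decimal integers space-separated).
vaddr = 703 = 0b1010111111
  top 3 bits -> l1_idx = 5
  next 3 bits -> l2_idx = 3
  bottom 4 bits -> offset = 15

Answer: 5 3 15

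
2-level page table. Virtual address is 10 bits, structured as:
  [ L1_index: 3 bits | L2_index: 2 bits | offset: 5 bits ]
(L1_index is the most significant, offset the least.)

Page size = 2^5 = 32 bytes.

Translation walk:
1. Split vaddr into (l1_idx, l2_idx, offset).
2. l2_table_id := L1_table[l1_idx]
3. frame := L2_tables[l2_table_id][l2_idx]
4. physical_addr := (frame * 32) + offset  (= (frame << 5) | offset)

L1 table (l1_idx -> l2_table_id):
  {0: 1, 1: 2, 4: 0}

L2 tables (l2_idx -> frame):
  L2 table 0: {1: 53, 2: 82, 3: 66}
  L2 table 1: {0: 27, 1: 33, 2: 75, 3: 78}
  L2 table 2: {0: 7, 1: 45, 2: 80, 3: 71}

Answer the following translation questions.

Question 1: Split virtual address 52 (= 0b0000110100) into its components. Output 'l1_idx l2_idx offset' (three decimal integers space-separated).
Answer: 0 1 20

Derivation:
vaddr = 52 = 0b0000110100
  top 3 bits -> l1_idx = 0
  next 2 bits -> l2_idx = 1
  bottom 5 bits -> offset = 20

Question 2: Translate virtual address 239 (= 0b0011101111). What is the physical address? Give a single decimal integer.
vaddr = 239 = 0b0011101111
Split: l1_idx=1, l2_idx=3, offset=15
L1[1] = 2
L2[2][3] = 71
paddr = 71 * 32 + 15 = 2287

Answer: 2287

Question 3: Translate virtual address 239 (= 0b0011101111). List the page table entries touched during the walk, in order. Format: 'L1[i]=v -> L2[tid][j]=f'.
vaddr = 239 = 0b0011101111
Split: l1_idx=1, l2_idx=3, offset=15

Answer: L1[1]=2 -> L2[2][3]=71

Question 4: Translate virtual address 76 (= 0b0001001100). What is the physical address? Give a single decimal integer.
Answer: 2412

Derivation:
vaddr = 76 = 0b0001001100
Split: l1_idx=0, l2_idx=2, offset=12
L1[0] = 1
L2[1][2] = 75
paddr = 75 * 32 + 12 = 2412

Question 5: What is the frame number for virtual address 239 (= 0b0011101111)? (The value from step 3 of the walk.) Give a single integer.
vaddr = 239: l1_idx=1, l2_idx=3
L1[1] = 2; L2[2][3] = 71

Answer: 71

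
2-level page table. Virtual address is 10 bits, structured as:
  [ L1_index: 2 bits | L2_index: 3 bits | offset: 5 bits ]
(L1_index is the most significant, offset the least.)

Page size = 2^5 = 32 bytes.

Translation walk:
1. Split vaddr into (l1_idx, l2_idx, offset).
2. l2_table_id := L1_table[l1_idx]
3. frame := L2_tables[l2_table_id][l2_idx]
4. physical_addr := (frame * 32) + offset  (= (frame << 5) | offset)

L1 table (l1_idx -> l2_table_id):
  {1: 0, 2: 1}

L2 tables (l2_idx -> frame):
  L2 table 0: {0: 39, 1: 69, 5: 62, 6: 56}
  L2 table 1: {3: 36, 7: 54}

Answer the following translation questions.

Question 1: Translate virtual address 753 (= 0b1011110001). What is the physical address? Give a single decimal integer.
vaddr = 753 = 0b1011110001
Split: l1_idx=2, l2_idx=7, offset=17
L1[2] = 1
L2[1][7] = 54
paddr = 54 * 32 + 17 = 1745

Answer: 1745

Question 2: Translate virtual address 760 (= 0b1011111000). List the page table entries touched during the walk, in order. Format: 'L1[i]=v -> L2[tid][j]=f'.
vaddr = 760 = 0b1011111000
Split: l1_idx=2, l2_idx=7, offset=24

Answer: L1[2]=1 -> L2[1][7]=54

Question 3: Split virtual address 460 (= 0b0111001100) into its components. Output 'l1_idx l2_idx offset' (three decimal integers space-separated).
vaddr = 460 = 0b0111001100
  top 2 bits -> l1_idx = 1
  next 3 bits -> l2_idx = 6
  bottom 5 bits -> offset = 12

Answer: 1 6 12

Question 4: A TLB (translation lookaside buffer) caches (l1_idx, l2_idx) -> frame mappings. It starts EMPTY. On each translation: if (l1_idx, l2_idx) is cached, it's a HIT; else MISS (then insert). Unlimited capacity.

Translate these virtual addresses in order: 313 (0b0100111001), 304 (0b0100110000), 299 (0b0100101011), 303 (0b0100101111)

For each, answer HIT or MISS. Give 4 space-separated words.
Answer: MISS HIT HIT HIT

Derivation:
vaddr=313: (1,1) not in TLB -> MISS, insert
vaddr=304: (1,1) in TLB -> HIT
vaddr=299: (1,1) in TLB -> HIT
vaddr=303: (1,1) in TLB -> HIT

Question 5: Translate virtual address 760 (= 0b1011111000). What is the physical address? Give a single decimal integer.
Answer: 1752

Derivation:
vaddr = 760 = 0b1011111000
Split: l1_idx=2, l2_idx=7, offset=24
L1[2] = 1
L2[1][7] = 54
paddr = 54 * 32 + 24 = 1752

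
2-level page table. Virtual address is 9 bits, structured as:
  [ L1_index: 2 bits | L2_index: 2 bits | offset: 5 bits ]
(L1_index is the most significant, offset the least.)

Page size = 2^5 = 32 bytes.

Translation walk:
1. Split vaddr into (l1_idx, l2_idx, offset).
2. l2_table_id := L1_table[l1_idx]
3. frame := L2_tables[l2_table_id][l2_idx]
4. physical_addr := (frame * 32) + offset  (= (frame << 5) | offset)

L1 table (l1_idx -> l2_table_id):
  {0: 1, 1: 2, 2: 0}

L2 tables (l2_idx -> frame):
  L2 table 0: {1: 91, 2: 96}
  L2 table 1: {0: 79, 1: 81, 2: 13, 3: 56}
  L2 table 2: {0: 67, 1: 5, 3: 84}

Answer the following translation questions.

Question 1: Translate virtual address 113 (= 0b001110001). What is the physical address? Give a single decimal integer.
Answer: 1809

Derivation:
vaddr = 113 = 0b001110001
Split: l1_idx=0, l2_idx=3, offset=17
L1[0] = 1
L2[1][3] = 56
paddr = 56 * 32 + 17 = 1809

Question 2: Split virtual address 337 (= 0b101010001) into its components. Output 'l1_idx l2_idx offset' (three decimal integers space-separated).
vaddr = 337 = 0b101010001
  top 2 bits -> l1_idx = 2
  next 2 bits -> l2_idx = 2
  bottom 5 bits -> offset = 17

Answer: 2 2 17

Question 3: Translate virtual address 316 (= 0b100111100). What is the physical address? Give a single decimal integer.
vaddr = 316 = 0b100111100
Split: l1_idx=2, l2_idx=1, offset=28
L1[2] = 0
L2[0][1] = 91
paddr = 91 * 32 + 28 = 2940

Answer: 2940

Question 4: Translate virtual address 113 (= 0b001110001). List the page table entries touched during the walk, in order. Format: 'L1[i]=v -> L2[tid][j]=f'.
Answer: L1[0]=1 -> L2[1][3]=56

Derivation:
vaddr = 113 = 0b001110001
Split: l1_idx=0, l2_idx=3, offset=17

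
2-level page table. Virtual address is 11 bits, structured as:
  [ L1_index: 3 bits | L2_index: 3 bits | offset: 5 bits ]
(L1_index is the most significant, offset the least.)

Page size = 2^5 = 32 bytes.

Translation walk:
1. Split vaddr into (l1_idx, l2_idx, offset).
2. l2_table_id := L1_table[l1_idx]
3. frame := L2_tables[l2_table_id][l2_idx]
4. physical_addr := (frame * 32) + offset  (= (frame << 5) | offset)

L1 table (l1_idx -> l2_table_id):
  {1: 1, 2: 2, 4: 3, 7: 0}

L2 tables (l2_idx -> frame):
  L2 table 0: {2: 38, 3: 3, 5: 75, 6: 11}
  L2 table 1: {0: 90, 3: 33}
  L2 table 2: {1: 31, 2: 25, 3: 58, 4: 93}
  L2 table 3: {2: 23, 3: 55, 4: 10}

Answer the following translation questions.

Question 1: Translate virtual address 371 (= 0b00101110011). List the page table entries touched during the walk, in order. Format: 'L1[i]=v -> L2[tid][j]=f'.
vaddr = 371 = 0b00101110011
Split: l1_idx=1, l2_idx=3, offset=19

Answer: L1[1]=1 -> L2[1][3]=33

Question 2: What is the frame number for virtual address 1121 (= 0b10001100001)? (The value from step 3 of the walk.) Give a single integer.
Answer: 55

Derivation:
vaddr = 1121: l1_idx=4, l2_idx=3
L1[4] = 3; L2[3][3] = 55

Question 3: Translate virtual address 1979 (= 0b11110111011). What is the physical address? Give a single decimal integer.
Answer: 2427

Derivation:
vaddr = 1979 = 0b11110111011
Split: l1_idx=7, l2_idx=5, offset=27
L1[7] = 0
L2[0][5] = 75
paddr = 75 * 32 + 27 = 2427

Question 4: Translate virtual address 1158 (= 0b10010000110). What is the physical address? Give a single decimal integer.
vaddr = 1158 = 0b10010000110
Split: l1_idx=4, l2_idx=4, offset=6
L1[4] = 3
L2[3][4] = 10
paddr = 10 * 32 + 6 = 326

Answer: 326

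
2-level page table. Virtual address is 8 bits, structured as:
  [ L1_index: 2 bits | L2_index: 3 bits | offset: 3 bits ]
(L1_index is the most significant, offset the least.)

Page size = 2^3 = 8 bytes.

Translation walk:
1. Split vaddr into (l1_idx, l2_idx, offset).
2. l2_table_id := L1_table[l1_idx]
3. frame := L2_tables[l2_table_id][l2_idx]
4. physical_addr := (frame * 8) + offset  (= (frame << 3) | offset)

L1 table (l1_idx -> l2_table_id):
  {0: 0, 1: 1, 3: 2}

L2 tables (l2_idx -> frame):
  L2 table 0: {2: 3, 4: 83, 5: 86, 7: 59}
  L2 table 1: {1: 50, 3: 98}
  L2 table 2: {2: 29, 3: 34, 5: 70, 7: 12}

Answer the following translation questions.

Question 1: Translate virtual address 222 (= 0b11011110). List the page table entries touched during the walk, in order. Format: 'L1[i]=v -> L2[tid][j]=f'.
Answer: L1[3]=2 -> L2[2][3]=34

Derivation:
vaddr = 222 = 0b11011110
Split: l1_idx=3, l2_idx=3, offset=6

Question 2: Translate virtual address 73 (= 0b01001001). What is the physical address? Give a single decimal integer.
vaddr = 73 = 0b01001001
Split: l1_idx=1, l2_idx=1, offset=1
L1[1] = 1
L2[1][1] = 50
paddr = 50 * 8 + 1 = 401

Answer: 401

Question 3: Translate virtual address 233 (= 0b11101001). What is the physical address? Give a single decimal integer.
vaddr = 233 = 0b11101001
Split: l1_idx=3, l2_idx=5, offset=1
L1[3] = 2
L2[2][5] = 70
paddr = 70 * 8 + 1 = 561

Answer: 561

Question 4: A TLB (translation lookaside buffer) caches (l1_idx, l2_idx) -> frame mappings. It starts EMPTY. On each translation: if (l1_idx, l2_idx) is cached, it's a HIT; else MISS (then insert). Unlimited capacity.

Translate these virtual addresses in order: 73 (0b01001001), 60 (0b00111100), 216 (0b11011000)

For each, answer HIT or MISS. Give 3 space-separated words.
Answer: MISS MISS MISS

Derivation:
vaddr=73: (1,1) not in TLB -> MISS, insert
vaddr=60: (0,7) not in TLB -> MISS, insert
vaddr=216: (3,3) not in TLB -> MISS, insert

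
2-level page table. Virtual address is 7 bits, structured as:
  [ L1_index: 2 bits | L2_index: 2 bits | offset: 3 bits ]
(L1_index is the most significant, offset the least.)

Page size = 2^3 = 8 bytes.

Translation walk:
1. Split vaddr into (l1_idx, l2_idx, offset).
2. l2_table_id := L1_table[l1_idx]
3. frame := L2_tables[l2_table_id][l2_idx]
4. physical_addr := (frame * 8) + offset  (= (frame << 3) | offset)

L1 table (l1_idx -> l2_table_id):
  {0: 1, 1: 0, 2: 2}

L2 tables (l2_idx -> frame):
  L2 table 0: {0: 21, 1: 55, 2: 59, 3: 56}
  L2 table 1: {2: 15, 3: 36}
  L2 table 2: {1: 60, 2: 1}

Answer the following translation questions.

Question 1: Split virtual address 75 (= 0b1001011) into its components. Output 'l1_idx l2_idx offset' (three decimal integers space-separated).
vaddr = 75 = 0b1001011
  top 2 bits -> l1_idx = 2
  next 2 bits -> l2_idx = 1
  bottom 3 bits -> offset = 3

Answer: 2 1 3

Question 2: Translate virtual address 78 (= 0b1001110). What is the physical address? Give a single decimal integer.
Answer: 486

Derivation:
vaddr = 78 = 0b1001110
Split: l1_idx=2, l2_idx=1, offset=6
L1[2] = 2
L2[2][1] = 60
paddr = 60 * 8 + 6 = 486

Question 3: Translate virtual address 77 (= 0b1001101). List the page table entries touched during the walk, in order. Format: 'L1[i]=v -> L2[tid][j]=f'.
vaddr = 77 = 0b1001101
Split: l1_idx=2, l2_idx=1, offset=5

Answer: L1[2]=2 -> L2[2][1]=60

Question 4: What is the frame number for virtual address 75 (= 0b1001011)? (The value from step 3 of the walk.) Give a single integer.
Answer: 60

Derivation:
vaddr = 75: l1_idx=2, l2_idx=1
L1[2] = 2; L2[2][1] = 60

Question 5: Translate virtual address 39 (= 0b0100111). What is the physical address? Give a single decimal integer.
vaddr = 39 = 0b0100111
Split: l1_idx=1, l2_idx=0, offset=7
L1[1] = 0
L2[0][0] = 21
paddr = 21 * 8 + 7 = 175

Answer: 175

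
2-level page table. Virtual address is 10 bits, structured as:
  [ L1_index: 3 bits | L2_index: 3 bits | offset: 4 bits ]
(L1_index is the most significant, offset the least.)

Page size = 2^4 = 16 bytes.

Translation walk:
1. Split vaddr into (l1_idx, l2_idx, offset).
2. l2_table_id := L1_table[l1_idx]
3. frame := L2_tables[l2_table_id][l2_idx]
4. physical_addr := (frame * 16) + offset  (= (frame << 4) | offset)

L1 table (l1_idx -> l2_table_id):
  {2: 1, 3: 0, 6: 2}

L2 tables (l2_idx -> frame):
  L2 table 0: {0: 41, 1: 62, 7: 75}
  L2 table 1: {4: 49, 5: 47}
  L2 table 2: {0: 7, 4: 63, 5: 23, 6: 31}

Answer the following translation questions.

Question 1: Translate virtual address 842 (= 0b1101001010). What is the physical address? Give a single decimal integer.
vaddr = 842 = 0b1101001010
Split: l1_idx=6, l2_idx=4, offset=10
L1[6] = 2
L2[2][4] = 63
paddr = 63 * 16 + 10 = 1018

Answer: 1018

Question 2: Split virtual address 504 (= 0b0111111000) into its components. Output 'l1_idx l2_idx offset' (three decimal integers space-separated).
Answer: 3 7 8

Derivation:
vaddr = 504 = 0b0111111000
  top 3 bits -> l1_idx = 3
  next 3 bits -> l2_idx = 7
  bottom 4 bits -> offset = 8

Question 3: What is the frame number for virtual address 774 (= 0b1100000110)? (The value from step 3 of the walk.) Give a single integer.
Answer: 7

Derivation:
vaddr = 774: l1_idx=6, l2_idx=0
L1[6] = 2; L2[2][0] = 7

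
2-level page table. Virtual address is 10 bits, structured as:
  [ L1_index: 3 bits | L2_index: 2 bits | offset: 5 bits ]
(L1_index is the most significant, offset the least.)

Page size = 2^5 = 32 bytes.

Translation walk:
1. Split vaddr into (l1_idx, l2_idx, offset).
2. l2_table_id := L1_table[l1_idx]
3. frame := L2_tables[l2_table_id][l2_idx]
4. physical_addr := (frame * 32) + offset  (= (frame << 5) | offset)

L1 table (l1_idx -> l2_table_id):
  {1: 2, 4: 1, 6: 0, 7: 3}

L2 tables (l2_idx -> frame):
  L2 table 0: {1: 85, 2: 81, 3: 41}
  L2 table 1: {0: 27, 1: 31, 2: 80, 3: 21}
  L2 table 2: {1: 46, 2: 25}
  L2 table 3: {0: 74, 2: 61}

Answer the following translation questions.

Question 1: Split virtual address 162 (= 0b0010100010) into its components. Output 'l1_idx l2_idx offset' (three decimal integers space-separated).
vaddr = 162 = 0b0010100010
  top 3 bits -> l1_idx = 1
  next 2 bits -> l2_idx = 1
  bottom 5 bits -> offset = 2

Answer: 1 1 2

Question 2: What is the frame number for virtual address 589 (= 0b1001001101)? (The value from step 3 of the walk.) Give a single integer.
Answer: 80

Derivation:
vaddr = 589: l1_idx=4, l2_idx=2
L1[4] = 1; L2[1][2] = 80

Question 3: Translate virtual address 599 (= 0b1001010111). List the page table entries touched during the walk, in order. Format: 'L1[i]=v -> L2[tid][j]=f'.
Answer: L1[4]=1 -> L2[1][2]=80

Derivation:
vaddr = 599 = 0b1001010111
Split: l1_idx=4, l2_idx=2, offset=23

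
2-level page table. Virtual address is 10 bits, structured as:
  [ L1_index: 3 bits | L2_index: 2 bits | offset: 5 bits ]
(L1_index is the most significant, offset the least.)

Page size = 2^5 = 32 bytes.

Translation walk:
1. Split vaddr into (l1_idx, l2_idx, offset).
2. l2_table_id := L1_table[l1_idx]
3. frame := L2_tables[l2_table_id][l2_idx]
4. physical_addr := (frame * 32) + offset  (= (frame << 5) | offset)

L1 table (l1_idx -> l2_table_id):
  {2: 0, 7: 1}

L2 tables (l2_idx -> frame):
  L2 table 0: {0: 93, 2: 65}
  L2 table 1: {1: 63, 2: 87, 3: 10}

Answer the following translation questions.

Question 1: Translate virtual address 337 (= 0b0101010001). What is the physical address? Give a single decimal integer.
vaddr = 337 = 0b0101010001
Split: l1_idx=2, l2_idx=2, offset=17
L1[2] = 0
L2[0][2] = 65
paddr = 65 * 32 + 17 = 2097

Answer: 2097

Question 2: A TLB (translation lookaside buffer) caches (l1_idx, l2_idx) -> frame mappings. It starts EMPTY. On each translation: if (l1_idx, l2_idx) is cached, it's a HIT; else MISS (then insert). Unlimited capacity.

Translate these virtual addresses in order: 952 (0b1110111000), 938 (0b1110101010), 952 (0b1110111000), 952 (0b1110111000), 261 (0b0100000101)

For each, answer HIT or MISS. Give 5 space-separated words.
vaddr=952: (7,1) not in TLB -> MISS, insert
vaddr=938: (7,1) in TLB -> HIT
vaddr=952: (7,1) in TLB -> HIT
vaddr=952: (7,1) in TLB -> HIT
vaddr=261: (2,0) not in TLB -> MISS, insert

Answer: MISS HIT HIT HIT MISS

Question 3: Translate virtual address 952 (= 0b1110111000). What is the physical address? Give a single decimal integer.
Answer: 2040

Derivation:
vaddr = 952 = 0b1110111000
Split: l1_idx=7, l2_idx=1, offset=24
L1[7] = 1
L2[1][1] = 63
paddr = 63 * 32 + 24 = 2040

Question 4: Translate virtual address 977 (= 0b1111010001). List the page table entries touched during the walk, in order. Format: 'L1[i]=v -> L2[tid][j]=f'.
vaddr = 977 = 0b1111010001
Split: l1_idx=7, l2_idx=2, offset=17

Answer: L1[7]=1 -> L2[1][2]=87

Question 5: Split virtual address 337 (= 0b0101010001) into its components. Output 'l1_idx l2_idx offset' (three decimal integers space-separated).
vaddr = 337 = 0b0101010001
  top 3 bits -> l1_idx = 2
  next 2 bits -> l2_idx = 2
  bottom 5 bits -> offset = 17

Answer: 2 2 17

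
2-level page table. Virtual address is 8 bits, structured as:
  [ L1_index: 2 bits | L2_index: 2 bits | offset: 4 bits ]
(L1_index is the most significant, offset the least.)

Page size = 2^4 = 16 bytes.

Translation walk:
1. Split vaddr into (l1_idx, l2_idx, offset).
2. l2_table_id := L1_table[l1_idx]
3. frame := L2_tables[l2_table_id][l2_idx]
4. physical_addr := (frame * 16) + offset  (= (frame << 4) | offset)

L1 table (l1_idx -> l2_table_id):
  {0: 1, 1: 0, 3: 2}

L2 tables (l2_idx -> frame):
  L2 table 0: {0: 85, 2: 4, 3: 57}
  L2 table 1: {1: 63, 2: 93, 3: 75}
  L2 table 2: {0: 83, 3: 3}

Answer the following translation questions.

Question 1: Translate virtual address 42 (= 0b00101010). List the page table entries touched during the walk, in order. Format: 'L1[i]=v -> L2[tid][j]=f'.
vaddr = 42 = 0b00101010
Split: l1_idx=0, l2_idx=2, offset=10

Answer: L1[0]=1 -> L2[1][2]=93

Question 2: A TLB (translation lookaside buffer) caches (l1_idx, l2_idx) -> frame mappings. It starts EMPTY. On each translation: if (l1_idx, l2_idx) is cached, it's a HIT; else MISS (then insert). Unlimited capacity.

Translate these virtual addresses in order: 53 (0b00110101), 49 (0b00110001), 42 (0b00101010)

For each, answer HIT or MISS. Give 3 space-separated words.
Answer: MISS HIT MISS

Derivation:
vaddr=53: (0,3) not in TLB -> MISS, insert
vaddr=49: (0,3) in TLB -> HIT
vaddr=42: (0,2) not in TLB -> MISS, insert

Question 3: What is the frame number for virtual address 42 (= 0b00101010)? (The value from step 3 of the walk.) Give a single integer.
Answer: 93

Derivation:
vaddr = 42: l1_idx=0, l2_idx=2
L1[0] = 1; L2[1][2] = 93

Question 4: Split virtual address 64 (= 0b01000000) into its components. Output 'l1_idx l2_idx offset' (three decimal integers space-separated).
vaddr = 64 = 0b01000000
  top 2 bits -> l1_idx = 1
  next 2 bits -> l2_idx = 0
  bottom 4 bits -> offset = 0

Answer: 1 0 0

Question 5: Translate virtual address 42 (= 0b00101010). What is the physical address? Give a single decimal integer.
Answer: 1498

Derivation:
vaddr = 42 = 0b00101010
Split: l1_idx=0, l2_idx=2, offset=10
L1[0] = 1
L2[1][2] = 93
paddr = 93 * 16 + 10 = 1498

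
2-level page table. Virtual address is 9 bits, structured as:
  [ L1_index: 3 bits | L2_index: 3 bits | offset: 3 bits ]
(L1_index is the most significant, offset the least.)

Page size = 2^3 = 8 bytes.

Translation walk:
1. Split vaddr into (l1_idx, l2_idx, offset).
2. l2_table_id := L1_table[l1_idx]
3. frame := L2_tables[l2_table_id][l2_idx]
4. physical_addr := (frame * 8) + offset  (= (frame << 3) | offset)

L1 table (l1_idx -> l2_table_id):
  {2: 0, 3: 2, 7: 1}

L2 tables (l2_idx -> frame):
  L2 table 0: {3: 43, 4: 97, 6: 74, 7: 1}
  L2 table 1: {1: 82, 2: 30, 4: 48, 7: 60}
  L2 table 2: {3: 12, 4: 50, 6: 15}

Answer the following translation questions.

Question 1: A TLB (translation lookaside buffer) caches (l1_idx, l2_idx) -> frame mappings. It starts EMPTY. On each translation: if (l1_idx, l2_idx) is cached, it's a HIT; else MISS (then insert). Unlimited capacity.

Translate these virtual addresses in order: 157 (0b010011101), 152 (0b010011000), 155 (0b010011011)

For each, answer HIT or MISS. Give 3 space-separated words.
Answer: MISS HIT HIT

Derivation:
vaddr=157: (2,3) not in TLB -> MISS, insert
vaddr=152: (2,3) in TLB -> HIT
vaddr=155: (2,3) in TLB -> HIT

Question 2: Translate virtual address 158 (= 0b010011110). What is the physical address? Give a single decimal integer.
Answer: 350

Derivation:
vaddr = 158 = 0b010011110
Split: l1_idx=2, l2_idx=3, offset=6
L1[2] = 0
L2[0][3] = 43
paddr = 43 * 8 + 6 = 350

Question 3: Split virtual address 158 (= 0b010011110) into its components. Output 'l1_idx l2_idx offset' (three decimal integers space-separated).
vaddr = 158 = 0b010011110
  top 3 bits -> l1_idx = 2
  next 3 bits -> l2_idx = 3
  bottom 3 bits -> offset = 6

Answer: 2 3 6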